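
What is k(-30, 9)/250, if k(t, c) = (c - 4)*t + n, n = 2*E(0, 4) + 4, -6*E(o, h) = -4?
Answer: -217/375 ≈ -0.57867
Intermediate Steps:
E(o, h) = 2/3 (E(o, h) = -1/6*(-4) = 2/3)
n = 16/3 (n = 2*(2/3) + 4 = 4/3 + 4 = 16/3 ≈ 5.3333)
k(t, c) = 16/3 + t*(-4 + c) (k(t, c) = (c - 4)*t + 16/3 = (-4 + c)*t + 16/3 = t*(-4 + c) + 16/3 = 16/3 + t*(-4 + c))
k(-30, 9)/250 = (16/3 - 4*(-30) + 9*(-30))/250 = (16/3 + 120 - 270)*(1/250) = -434/3*1/250 = -217/375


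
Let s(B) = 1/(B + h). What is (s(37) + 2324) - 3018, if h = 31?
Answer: -47191/68 ≈ -693.99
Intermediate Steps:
s(B) = 1/(31 + B) (s(B) = 1/(B + 31) = 1/(31 + B))
(s(37) + 2324) - 3018 = (1/(31 + 37) + 2324) - 3018 = (1/68 + 2324) - 3018 = 158033/68 - 3018 = -47191/68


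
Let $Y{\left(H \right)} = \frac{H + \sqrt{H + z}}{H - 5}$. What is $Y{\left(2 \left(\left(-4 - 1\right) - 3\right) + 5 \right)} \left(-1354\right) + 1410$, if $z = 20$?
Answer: $733$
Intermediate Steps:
$Y{\left(H \right)} = \frac{H + \sqrt{20 + H}}{-5 + H}$ ($Y{\left(H \right)} = \frac{H + \sqrt{H + 20}}{H - 5} = \frac{H + \sqrt{20 + H}}{-5 + H}$)
$Y{\left(2 \left(\left(-4 - 1\right) - 3\right) + 5 \right)} \left(-1354\right) + 1410 = \frac{\left(2 \left(\left(-4 - 1\right) - 3\right) + 5\right) + \sqrt{20 + \left(2 \left(\left(-4 - 1\right) - 3\right) + 5\right)}}{-5 + \left(2 \left(\left(-4 - 1\right) - 3\right) + 5\right)} \left(-1354\right) + 1410 = \frac{\left(2 \left(-5 - 3\right) + 5\right) + \sqrt{20 + \left(2 \left(-5 - 3\right) + 5\right)}}{-5 + \left(2 \left(-5 - 3\right) + 5\right)} \left(-1354\right) + 1410 = \frac{\left(2 \left(-8\right) + 5\right) + \sqrt{20 + \left(2 \left(-8\right) + 5\right)}}{-5 + \left(2 \left(-8\right) + 5\right)} \left(-1354\right) + 1410 = \frac{\left(-16 + 5\right) + \sqrt{20 + \left(-16 + 5\right)}}{-5 + \left(-16 + 5\right)} \left(-1354\right) + 1410 = \frac{-11 + \sqrt{20 - 11}}{-5 - 11} \left(-1354\right) + 1410 = \frac{-11 + \sqrt{9}}{-16} \left(-1354\right) + 1410 = - \frac{-11 + 3}{16} \left(-1354\right) + 1410 = \left(- \frac{1}{16}\right) \left(-8\right) \left(-1354\right) + 1410 = \frac{1}{2} \left(-1354\right) + 1410 = -677 + 1410 = 733$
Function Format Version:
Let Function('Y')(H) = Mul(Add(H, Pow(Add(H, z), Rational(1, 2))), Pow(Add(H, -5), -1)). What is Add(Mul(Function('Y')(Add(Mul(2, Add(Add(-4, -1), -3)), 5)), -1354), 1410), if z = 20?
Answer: 733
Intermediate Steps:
Function('Y')(H) = Mul(Pow(Add(-5, H), -1), Add(H, Pow(Add(20, H), Rational(1, 2)))) (Function('Y')(H) = Mul(Add(H, Pow(Add(H, 20), Rational(1, 2))), Pow(Add(H, -5), -1)) = Mul(Add(H, Pow(Add(20, H), Rational(1, 2))), Pow(Add(-5, H), -1)) = Mul(Pow(Add(-5, H), -1), Add(H, Pow(Add(20, H), Rational(1, 2)))))
Add(Mul(Function('Y')(Add(Mul(2, Add(Add(-4, -1), -3)), 5)), -1354), 1410) = Add(Mul(Mul(Pow(Add(-5, Add(Mul(2, Add(Add(-4, -1), -3)), 5)), -1), Add(Add(Mul(2, Add(Add(-4, -1), -3)), 5), Pow(Add(20, Add(Mul(2, Add(Add(-4, -1), -3)), 5)), Rational(1, 2)))), -1354), 1410) = Add(Mul(Mul(Pow(Add(-5, Add(Mul(2, Add(-5, -3)), 5)), -1), Add(Add(Mul(2, Add(-5, -3)), 5), Pow(Add(20, Add(Mul(2, Add(-5, -3)), 5)), Rational(1, 2)))), -1354), 1410) = Add(Mul(Mul(Pow(Add(-5, Add(Mul(2, -8), 5)), -1), Add(Add(Mul(2, -8), 5), Pow(Add(20, Add(Mul(2, -8), 5)), Rational(1, 2)))), -1354), 1410) = Add(Mul(Mul(Pow(Add(-5, Add(-16, 5)), -1), Add(Add(-16, 5), Pow(Add(20, Add(-16, 5)), Rational(1, 2)))), -1354), 1410) = Add(Mul(Mul(Pow(Add(-5, -11), -1), Add(-11, Pow(Add(20, -11), Rational(1, 2)))), -1354), 1410) = Add(Mul(Mul(Pow(-16, -1), Add(-11, Pow(9, Rational(1, 2)))), -1354), 1410) = Add(Mul(Mul(Rational(-1, 16), Add(-11, 3)), -1354), 1410) = Add(Mul(Mul(Rational(-1, 16), -8), -1354), 1410) = Add(Mul(Rational(1, 2), -1354), 1410) = Add(-677, 1410) = 733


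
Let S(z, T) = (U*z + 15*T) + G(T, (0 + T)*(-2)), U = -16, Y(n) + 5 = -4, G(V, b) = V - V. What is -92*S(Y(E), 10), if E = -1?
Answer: -27048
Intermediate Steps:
G(V, b) = 0
Y(n) = -9 (Y(n) = -5 - 4 = -9)
S(z, T) = -16*z + 15*T (S(z, T) = (-16*z + 15*T) + 0 = -16*z + 15*T)
-92*S(Y(E), 10) = -92*(-16*(-9) + 15*10) = -92*(144 + 150) = -92*294 = -27048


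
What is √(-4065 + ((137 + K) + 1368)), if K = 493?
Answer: I*√2067 ≈ 45.464*I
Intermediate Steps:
√(-4065 + ((137 + K) + 1368)) = √(-4065 + ((137 + 493) + 1368)) = √(-4065 + (630 + 1368)) = √(-4065 + 1998) = √(-2067) = I*√2067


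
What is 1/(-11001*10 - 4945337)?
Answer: -1/5055347 ≈ -1.9781e-7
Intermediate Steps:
1/(-11001*10 - 4945337) = 1/(-110010 - 4945337) = 1/(-5055347) = -1/5055347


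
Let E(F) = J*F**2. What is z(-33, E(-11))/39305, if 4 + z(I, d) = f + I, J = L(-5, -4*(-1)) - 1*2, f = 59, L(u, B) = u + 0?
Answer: 22/39305 ≈ 0.00055972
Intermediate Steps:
L(u, B) = u
J = -7 (J = -5 - 1*2 = -5 - 2 = -7)
E(F) = -7*F**2
z(I, d) = 55 + I (z(I, d) = -4 + (59 + I) = 55 + I)
z(-33, E(-11))/39305 = (55 - 33)/39305 = 22*(1/39305) = 22/39305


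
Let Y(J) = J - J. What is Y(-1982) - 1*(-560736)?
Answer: 560736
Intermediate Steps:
Y(J) = 0
Y(-1982) - 1*(-560736) = 0 - 1*(-560736) = 0 + 560736 = 560736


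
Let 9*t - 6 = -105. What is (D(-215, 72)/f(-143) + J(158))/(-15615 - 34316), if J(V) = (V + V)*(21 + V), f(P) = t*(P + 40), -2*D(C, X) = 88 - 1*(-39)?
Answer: -128173897/113143646 ≈ -1.1328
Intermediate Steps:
t = -11 (t = 2/3 + (1/9)*(-105) = 2/3 - 35/3 = -11)
D(C, X) = -127/2 (D(C, X) = -(88 - 1*(-39))/2 = -(88 + 39)/2 = -1/2*127 = -127/2)
f(P) = -440 - 11*P (f(P) = -11*(P + 40) = -11*(40 + P) = -440 - 11*P)
J(V) = 2*V*(21 + V) (J(V) = (2*V)*(21 + V) = 2*V*(21 + V))
(D(-215, 72)/f(-143) + J(158))/(-15615 - 34316) = (-127/(2*(-440 - 11*(-143))) + 2*158*(21 + 158))/(-15615 - 34316) = (-127/(2*(-440 + 1573)) + 2*158*179)/(-49931) = (-127/2/1133 + 56564)*(-1/49931) = (-127/2*1/1133 + 56564)*(-1/49931) = (-127/2266 + 56564)*(-1/49931) = (128173897/2266)*(-1/49931) = -128173897/113143646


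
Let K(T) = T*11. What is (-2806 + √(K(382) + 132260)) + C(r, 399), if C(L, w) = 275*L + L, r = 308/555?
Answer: -490774/185 + 31*√142 ≈ -2283.4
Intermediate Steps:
r = 308/555 (r = 308*(1/555) = 308/555 ≈ 0.55495)
C(L, w) = 276*L
K(T) = 11*T
(-2806 + √(K(382) + 132260)) + C(r, 399) = (-2806 + √(11*382 + 132260)) + 276*(308/555) = (-2806 + √(4202 + 132260)) + 28336/185 = (-2806 + √136462) + 28336/185 = (-2806 + 31*√142) + 28336/185 = -490774/185 + 31*√142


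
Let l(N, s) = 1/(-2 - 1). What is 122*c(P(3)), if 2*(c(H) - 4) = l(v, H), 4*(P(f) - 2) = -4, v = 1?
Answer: 1403/3 ≈ 467.67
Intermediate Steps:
P(f) = 1 (P(f) = 2 + (¼)*(-4) = 2 - 1 = 1)
l(N, s) = -⅓ (l(N, s) = 1/(-3) = -⅓)
c(H) = 23/6 (c(H) = 4 + (½)*(-⅓) = 4 - ⅙ = 23/6)
122*c(P(3)) = 122*(23/6) = 1403/3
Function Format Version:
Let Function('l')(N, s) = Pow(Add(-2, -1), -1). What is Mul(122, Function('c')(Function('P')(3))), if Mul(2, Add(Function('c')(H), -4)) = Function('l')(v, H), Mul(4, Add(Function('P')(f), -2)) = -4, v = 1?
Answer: Rational(1403, 3) ≈ 467.67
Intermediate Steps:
Function('P')(f) = 1 (Function('P')(f) = Add(2, Mul(Rational(1, 4), -4)) = Add(2, -1) = 1)
Function('l')(N, s) = Rational(-1, 3) (Function('l')(N, s) = Pow(-3, -1) = Rational(-1, 3))
Function('c')(H) = Rational(23, 6) (Function('c')(H) = Add(4, Mul(Rational(1, 2), Rational(-1, 3))) = Add(4, Rational(-1, 6)) = Rational(23, 6))
Mul(122, Function('c')(Function('P')(3))) = Mul(122, Rational(23, 6)) = Rational(1403, 3)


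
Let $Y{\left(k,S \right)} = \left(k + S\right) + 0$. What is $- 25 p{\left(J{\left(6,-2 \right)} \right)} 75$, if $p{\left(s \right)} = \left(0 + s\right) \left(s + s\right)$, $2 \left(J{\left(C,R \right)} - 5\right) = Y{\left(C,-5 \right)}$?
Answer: $- \frac{226875}{2} \approx -1.1344 \cdot 10^{5}$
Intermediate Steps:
$Y{\left(k,S \right)} = S + k$ ($Y{\left(k,S \right)} = \left(S + k\right) + 0 = S + k$)
$J{\left(C,R \right)} = \frac{5}{2} + \frac{C}{2}$ ($J{\left(C,R \right)} = 5 + \frac{-5 + C}{2} = 5 + \left(- \frac{5}{2} + \frac{C}{2}\right) = \frac{5}{2} + \frac{C}{2}$)
$p{\left(s \right)} = 2 s^{2}$ ($p{\left(s \right)} = s 2 s = 2 s^{2}$)
$- 25 p{\left(J{\left(6,-2 \right)} \right)} 75 = - 25 \cdot 2 \left(\frac{5}{2} + \frac{1}{2} \cdot 6\right)^{2} \cdot 75 = - 25 \cdot 2 \left(\frac{5}{2} + 3\right)^{2} \cdot 75 = - 25 \cdot 2 \left(\frac{11}{2}\right)^{2} \cdot 75 = - 25 \cdot 2 \cdot \frac{121}{4} \cdot 75 = \left(-25\right) \frac{121}{2} \cdot 75 = \left(- \frac{3025}{2}\right) 75 = - \frac{226875}{2}$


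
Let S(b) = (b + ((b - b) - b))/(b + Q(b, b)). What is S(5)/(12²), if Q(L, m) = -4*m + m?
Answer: 0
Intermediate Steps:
Q(L, m) = -3*m
S(b) = 0 (S(b) = (b + ((b - b) - b))/(b - 3*b) = (b + (0 - b))/((-2*b)) = (b - b)*(-1/(2*b)) = 0*(-1/(2*b)) = 0)
S(5)/(12²) = 0/12² = 0/144 = (1/144)*0 = 0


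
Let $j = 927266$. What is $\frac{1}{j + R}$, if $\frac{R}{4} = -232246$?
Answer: $- \frac{1}{1718} \approx -0.00058207$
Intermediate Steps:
$R = -928984$ ($R = 4 \left(-232246\right) = -928984$)
$\frac{1}{j + R} = \frac{1}{927266 - 928984} = \frac{1}{-1718} = - \frac{1}{1718}$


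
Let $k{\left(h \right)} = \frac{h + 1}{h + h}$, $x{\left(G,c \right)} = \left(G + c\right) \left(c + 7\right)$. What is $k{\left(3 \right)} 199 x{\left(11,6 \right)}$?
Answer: $\frac{87958}{3} \approx 29319.0$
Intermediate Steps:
$x{\left(G,c \right)} = \left(7 + c\right) \left(G + c\right)$ ($x{\left(G,c \right)} = \left(G + c\right) \left(7 + c\right) = \left(7 + c\right) \left(G + c\right)$)
$k{\left(h \right)} = \frac{1 + h}{2 h}$
$k{\left(3 \right)} 199 x{\left(11,6 \right)} = \frac{1 + 3}{2 \cdot 3} \cdot 199 \left(6^{2} + 7 \cdot 11 + 7 \cdot 6 + 11 \cdot 6\right) = \frac{1}{2} \cdot \frac{1}{3} \cdot 4 \cdot 199 \left(36 + 77 + 42 + 66\right) = \frac{2}{3} \cdot 199 \cdot 221 = \frac{398}{3} \cdot 221 = \frac{87958}{3}$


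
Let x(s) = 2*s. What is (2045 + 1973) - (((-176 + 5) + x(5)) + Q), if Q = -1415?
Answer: 5594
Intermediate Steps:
(2045 + 1973) - (((-176 + 5) + x(5)) + Q) = (2045 + 1973) - (((-176 + 5) + 2*5) - 1415) = 4018 - ((-171 + 10) - 1415) = 4018 - (-161 - 1415) = 4018 - 1*(-1576) = 4018 + 1576 = 5594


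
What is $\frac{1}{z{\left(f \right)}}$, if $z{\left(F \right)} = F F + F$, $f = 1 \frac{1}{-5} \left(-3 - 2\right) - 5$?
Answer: $\frac{1}{12} \approx 0.083333$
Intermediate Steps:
$f = -4$ ($f = 1 \left(- \frac{1}{5}\right) \left(-5\right) - 5 = \left(- \frac{1}{5}\right) \left(-5\right) - 5 = 1 - 5 = -4$)
$z{\left(F \right)} = F + F^{2}$ ($z{\left(F \right)} = F^{2} + F = F + F^{2}$)
$\frac{1}{z{\left(f \right)}} = \frac{1}{\left(-4\right) \left(1 - 4\right)} = \frac{1}{\left(-4\right) \left(-3\right)} = \frac{1}{12}$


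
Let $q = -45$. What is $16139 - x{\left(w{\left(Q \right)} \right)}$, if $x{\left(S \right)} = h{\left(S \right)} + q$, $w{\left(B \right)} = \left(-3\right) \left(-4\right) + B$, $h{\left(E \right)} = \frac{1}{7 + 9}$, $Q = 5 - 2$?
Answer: $\frac{258943}{16} \approx 16184.0$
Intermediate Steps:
$Q = 3$
$h{\left(E \right)} = \frac{1}{16}$
$w{\left(B \right)} = 12 + B$
$x{\left(S \right)} = - \frac{719}{16}$ ($x{\left(S \right)} = \frac{1}{16} - 45 = - \frac{719}{16}$)
$16139 - x{\left(w{\left(Q \right)} \right)} = 16139 - - \frac{719}{16} = 16139 + \frac{719}{16} = \frac{258943}{16}$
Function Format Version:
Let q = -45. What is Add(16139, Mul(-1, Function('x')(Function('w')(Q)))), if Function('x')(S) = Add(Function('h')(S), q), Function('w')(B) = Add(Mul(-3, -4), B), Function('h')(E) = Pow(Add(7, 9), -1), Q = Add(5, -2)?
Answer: Rational(258943, 16) ≈ 16184.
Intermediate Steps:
Q = 3
Function('h')(E) = Rational(1, 16) (Function('h')(E) = Pow(16, -1) = Rational(1, 16))
Function('w')(B) = Add(12, B)
Function('x')(S) = Rational(-719, 16) (Function('x')(S) = Add(Rational(1, 16), -45) = Rational(-719, 16))
Add(16139, Mul(-1, Function('x')(Function('w')(Q)))) = Add(16139, Mul(-1, Rational(-719, 16))) = Add(16139, Rational(719, 16)) = Rational(258943, 16)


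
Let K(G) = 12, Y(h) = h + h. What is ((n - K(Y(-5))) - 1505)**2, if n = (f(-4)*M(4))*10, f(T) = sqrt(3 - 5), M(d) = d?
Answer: 2298089 - 121360*I*sqrt(2) ≈ 2.2981e+6 - 1.7163e+5*I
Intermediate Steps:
Y(h) = 2*h
f(T) = I*sqrt(2) (f(T) = sqrt(-2) = I*sqrt(2))
n = 40*I*sqrt(2) (n = ((I*sqrt(2))*4)*10 = (4*I*sqrt(2))*10 = 40*I*sqrt(2) ≈ 56.569*I)
((n - K(Y(-5))) - 1505)**2 = ((40*I*sqrt(2) - 1*12) - 1505)**2 = ((40*I*sqrt(2) - 12) - 1505)**2 = ((-12 + 40*I*sqrt(2)) - 1505)**2 = (-1517 + 40*I*sqrt(2))**2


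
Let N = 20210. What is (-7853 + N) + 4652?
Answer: 17009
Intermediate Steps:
(-7853 + N) + 4652 = (-7853 + 20210) + 4652 = 12357 + 4652 = 17009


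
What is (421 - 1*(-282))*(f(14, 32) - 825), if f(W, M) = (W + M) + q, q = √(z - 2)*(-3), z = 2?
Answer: -547637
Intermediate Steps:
q = 0 (q = √(2 - 2)*(-3) = √0*(-3) = 0*(-3) = 0)
f(W, M) = M + W (f(W, M) = (W + M) + 0 = (M + W) + 0 = M + W)
(421 - 1*(-282))*(f(14, 32) - 825) = (421 - 1*(-282))*((32 + 14) - 825) = (421 + 282)*(46 - 825) = 703*(-779) = -547637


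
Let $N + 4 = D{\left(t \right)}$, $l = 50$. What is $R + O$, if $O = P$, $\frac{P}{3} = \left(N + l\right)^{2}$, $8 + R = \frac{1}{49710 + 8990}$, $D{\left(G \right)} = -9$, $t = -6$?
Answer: $\frac{240611301}{58700} \approx 4099.0$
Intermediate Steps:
$N = -13$ ($N = -4 - 9 = -13$)
$R = - \frac{469599}{58700}$ ($R = -8 + \frac{1}{49710 + 8990} = -8 + \frac{1}{58700} = - \frac{469599}{58700} \approx -8.0$)
$P = 4107$ ($P = 3 \left(-13 + 50\right)^{2} = 3 \cdot 37^{2} = 3 \cdot 1369 = 4107$)
$O = 4107$
$R + O = - \frac{469599}{58700} + 4107 = \frac{240611301}{58700}$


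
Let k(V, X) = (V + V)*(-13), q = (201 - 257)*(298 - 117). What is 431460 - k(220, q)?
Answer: 437180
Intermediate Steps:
q = -10136 (q = -56*181 = -10136)
k(V, X) = -26*V (k(V, X) = (2*V)*(-13) = -26*V)
431460 - k(220, q) = 431460 - (-26)*220 = 431460 - 1*(-5720) = 431460 + 5720 = 437180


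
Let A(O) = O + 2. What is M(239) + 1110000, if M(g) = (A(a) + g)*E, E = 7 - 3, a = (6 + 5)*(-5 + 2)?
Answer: 1110832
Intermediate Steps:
a = -33 (a = 11*(-3) = -33)
E = 4
A(O) = 2 + O
M(g) = -124 + 4*g (M(g) = ((2 - 33) + g)*4 = (-31 + g)*4 = -124 + 4*g)
M(239) + 1110000 = (-124 + 4*239) + 1110000 = (-124 + 956) + 1110000 = 832 + 1110000 = 1110832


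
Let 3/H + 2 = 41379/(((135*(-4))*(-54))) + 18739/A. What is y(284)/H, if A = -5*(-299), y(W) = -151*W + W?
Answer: -12332757865/72657 ≈ -1.6974e+5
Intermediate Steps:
y(W) = -150*W
A = 1495
H = 8718840/34740163 (H = 3/(-2 + (41379/(((135*(-4))*(-54))) + 18739/1495)) = 3/(-2 + (41379/((-540*(-54))) + 18739*(1/1495))) = 3/(-2 + (41379/29160 + 18739/1495)) = 3/(-2 + (41379*(1/29160) + 18739/1495)) = 3/(-2 + (13793/9720 + 18739/1495)) = 3/(-2 + 40552723/2906280) = 3/(34740163/2906280) = 3*(2906280/34740163) = 8718840/34740163 ≈ 0.25097)
y(284)/H = (-150*284)/(8718840/34740163) = -42600*34740163/8718840 = -12332757865/72657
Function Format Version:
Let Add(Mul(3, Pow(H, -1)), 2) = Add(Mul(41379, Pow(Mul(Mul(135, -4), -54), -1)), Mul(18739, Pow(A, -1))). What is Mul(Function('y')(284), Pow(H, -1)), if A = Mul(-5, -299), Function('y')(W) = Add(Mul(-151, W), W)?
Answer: Rational(-12332757865, 72657) ≈ -1.6974e+5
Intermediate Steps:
Function('y')(W) = Mul(-150, W)
A = 1495
H = Rational(8718840, 34740163) (H = Mul(3, Pow(Add(-2, Add(Mul(41379, Pow(Mul(Mul(135, -4), -54), -1)), Mul(18739, Pow(1495, -1)))), -1)) = Mul(3, Pow(Add(-2, Add(Mul(41379, Pow(Mul(-540, -54), -1)), Mul(18739, Rational(1, 1495)))), -1)) = Mul(3, Pow(Add(-2, Add(Mul(41379, Pow(29160, -1)), Rational(18739, 1495))), -1)) = Mul(3, Pow(Add(-2, Add(Mul(41379, Rational(1, 29160)), Rational(18739, 1495))), -1)) = Mul(3, Pow(Add(-2, Add(Rational(13793, 9720), Rational(18739, 1495))), -1)) = Mul(3, Pow(Add(-2, Rational(40552723, 2906280)), -1)) = Mul(3, Pow(Rational(34740163, 2906280), -1)) = Mul(3, Rational(2906280, 34740163)) = Rational(8718840, 34740163) ≈ 0.25097)
Mul(Function('y')(284), Pow(H, -1)) = Mul(Mul(-150, 284), Pow(Rational(8718840, 34740163), -1)) = Mul(-42600, Rational(34740163, 8718840)) = Rational(-12332757865, 72657)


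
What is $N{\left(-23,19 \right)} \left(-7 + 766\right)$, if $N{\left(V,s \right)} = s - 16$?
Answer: $2277$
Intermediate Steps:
$N{\left(V,s \right)} = -16 + s$
$N{\left(-23,19 \right)} \left(-7 + 766\right) = \left(-16 + 19\right) \left(-7 + 766\right) = 3 \cdot 759 = 2277$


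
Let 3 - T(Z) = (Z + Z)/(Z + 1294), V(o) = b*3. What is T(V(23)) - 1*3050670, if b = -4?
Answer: -1955477535/641 ≈ -3.0507e+6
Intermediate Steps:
V(o) = -12 (V(o) = -4*3 = -12)
T(Z) = 3 - 2*Z/(1294 + Z) (T(Z) = 3 - (Z + Z)/(Z + 1294) = 3 - 2*Z/(1294 + Z))
T(V(23)) - 1*3050670 = (3882 - 12)/(1294 - 12) - 1*3050670 = 3870/1282 - 3050670 = (1/1282)*3870 - 3050670 = 1935/641 - 3050670 = -1955477535/641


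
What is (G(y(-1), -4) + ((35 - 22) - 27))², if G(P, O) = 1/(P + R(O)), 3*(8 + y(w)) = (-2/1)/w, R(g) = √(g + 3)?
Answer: 48552943/243049 + 125424*I/243049 ≈ 199.77 + 0.51604*I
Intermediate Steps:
R(g) = √(3 + g)
y(w) = -8 - 2/(3*w) (y(w) = -8 + ((-2/1)/w)/3 = -8 + ((-2*1)/w)/3 = -8 + (-2/w)/3 = -8 - 2/(3*w))
G(P, O) = 1/(P + √(3 + O))
(G(y(-1), -4) + ((35 - 22) - 27))² = (1/((-8 - ⅔/(-1)) + √(3 - 4)) + ((35 - 22) - 27))² = (1/((-8 - ⅔*(-1)) + √(-1)) + (13 - 27))² = (1/((-8 + ⅔) + I) - 14)² = (1/(-22/3 + I) - 14)² = (9*(-22/3 - I)/493 - 14)² = (-14 + 9*(-22/3 - I)/493)²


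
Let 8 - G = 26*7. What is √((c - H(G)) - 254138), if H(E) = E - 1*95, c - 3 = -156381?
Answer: 3*I*√45583 ≈ 640.5*I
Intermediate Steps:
c = -156378 (c = 3 - 156381 = -156378)
G = -174 (G = 8 - 26*7 = 8 - 1*182 = 8 - 182 = -174)
H(E) = -95 + E (H(E) = E - 95 = -95 + E)
√((c - H(G)) - 254138) = √((-156378 - (-95 - 174)) - 254138) = √((-156378 - 1*(-269)) - 254138) = √((-156378 + 269) - 254138) = √(-156109 - 254138) = √(-410247) = 3*I*√45583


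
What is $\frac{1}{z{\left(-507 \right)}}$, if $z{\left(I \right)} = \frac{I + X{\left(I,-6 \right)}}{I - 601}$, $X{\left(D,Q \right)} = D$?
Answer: $\frac{554}{507} \approx 1.0927$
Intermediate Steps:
$z{\left(I \right)} = \frac{2 I}{-601 + I}$ ($z{\left(I \right)} = \frac{I + I}{I - 601} = \frac{2 I}{-601 + I}$)
$\frac{1}{z{\left(-507 \right)}} = \frac{1}{2 \left(-507\right) \frac{1}{-601 - 507}} = \frac{1}{2 \left(-507\right) \frac{1}{-1108}} = \frac{1}{2 \left(-507\right) \left(- \frac{1}{1108}\right)} = \frac{1}{\frac{507}{554}} = \frac{554}{507}$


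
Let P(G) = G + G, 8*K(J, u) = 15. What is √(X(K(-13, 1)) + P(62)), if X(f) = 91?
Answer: √215 ≈ 14.663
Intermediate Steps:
K(J, u) = 15/8 (K(J, u) = (⅛)*15 = 15/8)
P(G) = 2*G
√(X(K(-13, 1)) + P(62)) = √(91 + 2*62) = √(91 + 124) = √215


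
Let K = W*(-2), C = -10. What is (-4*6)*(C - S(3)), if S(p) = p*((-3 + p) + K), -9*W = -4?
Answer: 176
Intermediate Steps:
W = 4/9 (W = -1/9*(-4) = 4/9 ≈ 0.44444)
K = -8/9 (K = (4/9)*(-2) = -8/9 ≈ -0.88889)
S(p) = p*(-35/9 + p) (S(p) = p*((-3 + p) - 8/9) = p*(-35/9 + p))
(-4*6)*(C - S(3)) = (-4*6)*(-10 - 3*(-35 + 9*3)/9) = -24*(-10 - 3*(-35 + 27)/9) = -24*(-10 - 3*(-8)/9) = -24*(-10 - 1*(-8/3)) = -24*(-10 + 8/3) = -24*(-22/3) = 176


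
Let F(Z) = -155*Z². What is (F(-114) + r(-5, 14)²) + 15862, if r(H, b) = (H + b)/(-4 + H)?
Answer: -1998517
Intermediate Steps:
r(H, b) = (H + b)/(-4 + H)
(F(-114) + r(-5, 14)²) + 15862 = (-155*(-114)² + ((-5 + 14)/(-4 - 5))²) + 15862 = (-155*12996 + (9/(-9))²) + 15862 = (-2014380 + (-⅑*9)²) + 15862 = (-2014380 + (-1)²) + 15862 = (-2014380 + 1) + 15862 = -2014379 + 15862 = -1998517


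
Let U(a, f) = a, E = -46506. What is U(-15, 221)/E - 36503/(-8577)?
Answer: 565912391/132960654 ≈ 4.2562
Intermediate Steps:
U(-15, 221)/E - 36503/(-8577) = -15/(-46506) - 36503/(-8577) = -15*(-1/46506) - 36503*(-1/8577) = 5/15502 + 36503/8577 = 565912391/132960654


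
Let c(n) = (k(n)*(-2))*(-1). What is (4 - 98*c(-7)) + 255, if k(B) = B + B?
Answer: 3003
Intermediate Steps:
k(B) = 2*B
c(n) = 4*n (c(n) = ((2*n)*(-2))*(-1) = -4*n*(-1) = 4*n)
(4 - 98*c(-7)) + 255 = (4 - 392*(-7)) + 255 = (4 - 98*(-28)) + 255 = (4 + 2744) + 255 = 2748 + 255 = 3003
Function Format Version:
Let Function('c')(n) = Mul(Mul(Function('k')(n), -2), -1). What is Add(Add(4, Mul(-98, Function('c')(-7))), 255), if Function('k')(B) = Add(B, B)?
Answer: 3003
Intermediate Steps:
Function('k')(B) = Mul(2, B)
Function('c')(n) = Mul(4, n) (Function('c')(n) = Mul(Mul(Mul(2, n), -2), -1) = Mul(Mul(-4, n), -1) = Mul(4, n))
Add(Add(4, Mul(-98, Function('c')(-7))), 255) = Add(Add(4, Mul(-98, Mul(4, -7))), 255) = Add(Add(4, Mul(-98, -28)), 255) = Add(Add(4, 2744), 255) = Add(2748, 255) = 3003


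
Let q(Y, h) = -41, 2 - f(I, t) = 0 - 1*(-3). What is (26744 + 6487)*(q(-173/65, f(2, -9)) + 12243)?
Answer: 405484662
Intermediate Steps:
f(I, t) = -1 (f(I, t) = 2 - (0 - 1*(-3)) = 2 - (0 + 3) = 2 - 1*3 = 2 - 3 = -1)
(26744 + 6487)*(q(-173/65, f(2, -9)) + 12243) = (26744 + 6487)*(-41 + 12243) = 33231*12202 = 405484662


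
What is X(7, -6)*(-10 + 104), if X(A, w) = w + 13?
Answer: 658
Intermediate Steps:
X(A, w) = 13 + w
X(7, -6)*(-10 + 104) = (13 - 6)*(-10 + 104) = 7*94 = 658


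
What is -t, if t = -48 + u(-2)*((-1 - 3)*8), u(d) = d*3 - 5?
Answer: -304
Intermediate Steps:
u(d) = -5 + 3*d (u(d) = 3*d - 5 = -5 + 3*d)
t = 304 (t = -48 + (-5 + 3*(-2))*((-1 - 3)*8) = -48 + (-5 - 6)*(-4*8) = -48 - 11*(-32) = -48 + 352 = 304)
-t = -1*304 = -304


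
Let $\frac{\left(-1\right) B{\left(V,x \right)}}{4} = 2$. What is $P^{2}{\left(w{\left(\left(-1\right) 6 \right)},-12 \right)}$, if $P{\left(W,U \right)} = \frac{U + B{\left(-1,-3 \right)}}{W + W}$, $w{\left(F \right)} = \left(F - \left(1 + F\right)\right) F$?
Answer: $\frac{25}{9} \approx 2.7778$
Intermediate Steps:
$B{\left(V,x \right)} = -8$ ($B{\left(V,x \right)} = \left(-4\right) 2 = -8$)
$w{\left(F \right)} = - F$
$P{\left(W,U \right)} = \frac{-8 + U}{2 W}$ ($P{\left(W,U \right)} = \frac{U - 8}{W + W} = \frac{-8 + U}{2 W}$)
$P^{2}{\left(w{\left(\left(-1\right) 6 \right)},-12 \right)} = \left(\frac{-8 - 12}{2 \left(- \left(-1\right) 6\right)}\right)^{2} = \left(\frac{1}{2} \frac{1}{\left(-1\right) \left(-6\right)} \left(-20\right)\right)^{2} = \left(\frac{1}{2} \cdot \frac{1}{6} \left(-20\right)\right)^{2} = \left(- \frac{5}{3}\right)^{2} = \frac{25}{9}$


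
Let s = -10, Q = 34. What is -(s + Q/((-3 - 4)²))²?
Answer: -207936/2401 ≈ -86.604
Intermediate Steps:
-(s + Q/((-3 - 4)²))² = -(-10 + 34/((-3 - 4)²))² = -(-10 + 34/((-7)²))² = -(-10 + 34/49)² = -(-456/49)² = -1*207936/2401 = -207936/2401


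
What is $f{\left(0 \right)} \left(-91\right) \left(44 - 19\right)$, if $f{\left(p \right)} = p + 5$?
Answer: $-11375$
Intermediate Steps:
$f{\left(p \right)} = 5 + p$
$f{\left(0 \right)} \left(-91\right) \left(44 - 19\right) = \left(5 + 0\right) \left(-91\right) \left(44 - 19\right) = 5 \left(-91\right) \left(44 - 19\right) = \left(-455\right) 25 = -11375$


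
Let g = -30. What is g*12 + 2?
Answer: -358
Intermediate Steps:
g*12 + 2 = -30*12 + 2 = -360 + 2 = -358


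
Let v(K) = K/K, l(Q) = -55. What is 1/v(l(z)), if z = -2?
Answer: 1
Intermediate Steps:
v(K) = 1
1/v(l(z)) = 1/1 = 1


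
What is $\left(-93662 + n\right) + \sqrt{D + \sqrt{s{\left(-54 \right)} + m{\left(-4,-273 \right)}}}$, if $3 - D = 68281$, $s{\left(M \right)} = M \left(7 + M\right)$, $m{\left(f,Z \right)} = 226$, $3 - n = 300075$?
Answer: $-393734 + i \sqrt{68278 - 2 \sqrt{691}} \approx -3.9373 \cdot 10^{5} + 261.2 i$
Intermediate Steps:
$n = -300072$ ($n = 3 - 300075 = -300072$)
$D = -68278$ ($D = 3 - 68281 = -68278$)
$\left(-93662 + n\right) + \sqrt{D + \sqrt{s{\left(-54 \right)} + m{\left(-4,-273 \right)}}} = \left(-93662 - 300072\right) + \sqrt{-68278 + \sqrt{- 54 \left(7 - 54\right) + 226}} = -393734 + \sqrt{-68278 + \sqrt{\left(-54\right) \left(-47\right) + 226}} = -393734 + \sqrt{-68278 + \sqrt{2538 + 226}} = -393734 + \sqrt{-68278 + \sqrt{2764}} = -393734 + \sqrt{-68278 + 2 \sqrt{691}}$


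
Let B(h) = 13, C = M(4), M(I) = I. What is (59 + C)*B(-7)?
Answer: 819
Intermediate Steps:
C = 4
(59 + C)*B(-7) = (59 + 4)*13 = 63*13 = 819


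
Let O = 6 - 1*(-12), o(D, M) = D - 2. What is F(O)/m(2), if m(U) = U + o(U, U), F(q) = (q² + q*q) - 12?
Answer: 318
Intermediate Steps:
o(D, M) = -2 + D
O = 18 (O = 6 + 12 = 18)
F(q) = -12 + 2*q² (F(q) = (q² + q²) - 12 = 2*q² - 12 = -12 + 2*q²)
m(U) = -2 + 2*U (m(U) = U + (-2 + U) = -2 + 2*U)
F(O)/m(2) = (-12 + 2*18²)/(-2 + 2*2) = (-12 + 2*324)/(-2 + 4) = (-12 + 648)/2 = 636*(½) = 318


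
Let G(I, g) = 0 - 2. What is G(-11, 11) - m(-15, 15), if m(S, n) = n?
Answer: -17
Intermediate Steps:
G(I, g) = -2
G(-11, 11) - m(-15, 15) = -2 - 1*15 = -2 - 15 = -17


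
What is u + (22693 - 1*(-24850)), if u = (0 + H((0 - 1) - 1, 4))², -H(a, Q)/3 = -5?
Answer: 47768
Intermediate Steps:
H(a, Q) = 15 (H(a, Q) = -3*(-5) = 15)
u = 225 (u = (0 + 15)² = 15² = 225)
u + (22693 - 1*(-24850)) = 225 + (22693 - 1*(-24850)) = 225 + (22693 + 24850) = 225 + 47543 = 47768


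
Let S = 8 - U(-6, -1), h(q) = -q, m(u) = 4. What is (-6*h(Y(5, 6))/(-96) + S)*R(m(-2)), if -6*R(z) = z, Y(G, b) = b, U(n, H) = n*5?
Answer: -301/12 ≈ -25.083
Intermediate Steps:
U(n, H) = 5*n
R(z) = -z/6
S = 38 (S = 8 - 5*(-6) = 8 - 1*(-30) = 8 + 30 = 38)
(-6*h(Y(5, 6))/(-96) + S)*R(m(-2)) = (-(-6)*6/(-96) + 38)*(-⅙*4) = (-6*(-6)*(-1/96) + 38)*(-⅔) = (36*(-1/96) + 38)*(-⅔) = (-3/8 + 38)*(-⅔) = (301/8)*(-⅔) = -301/12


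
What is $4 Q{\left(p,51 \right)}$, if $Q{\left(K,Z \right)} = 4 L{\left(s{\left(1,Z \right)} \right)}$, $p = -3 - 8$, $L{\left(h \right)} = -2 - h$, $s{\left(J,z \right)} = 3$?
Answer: $-80$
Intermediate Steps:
$p = -11$ ($p = -3 - 8 = -11$)
$Q{\left(K,Z \right)} = -20$ ($Q{\left(K,Z \right)} = 4 \left(-2 - 3\right) = 4 \left(-5\right) = -20$)
$4 Q{\left(p,51 \right)} = 4 \left(-20\right) = -80$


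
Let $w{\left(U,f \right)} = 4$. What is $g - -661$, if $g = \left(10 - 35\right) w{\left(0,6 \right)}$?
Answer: $561$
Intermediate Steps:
$g = -100$ ($g = \left(10 - 35\right) 4 = \left(-25\right) 4 = -100$)
$g - -661 = -100 - -661 = -100 + 661 = 561$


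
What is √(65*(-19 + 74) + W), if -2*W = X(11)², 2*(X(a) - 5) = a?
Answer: √56318/4 ≈ 59.329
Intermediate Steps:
X(a) = 5 + a/2
W = -441/8 (W = -(5 + (½)*11)²/2 = -(5 + 11/2)²/2 = -(21/2)²/2 = -½*441/4 = -441/8 ≈ -55.125)
√(65*(-19 + 74) + W) = √(65*(-19 + 74) - 441/8) = √(65*55 - 441/8) = √(3575 - 441/8) = √(28159/8) = √56318/4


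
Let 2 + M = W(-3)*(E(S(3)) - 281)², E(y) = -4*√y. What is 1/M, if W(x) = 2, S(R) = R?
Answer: 823/129731324 - 281*√3/1556775888 ≈ 6.0312e-6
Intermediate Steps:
M = -2 + 2*(-281 - 4*√3)² (M = -2 + 2*(-4*√3 - 281)² = -2 + 2*(-281 - 4*√3)² ≈ 1.6580e+5)
1/M = 1/(158016 + 4496*√3)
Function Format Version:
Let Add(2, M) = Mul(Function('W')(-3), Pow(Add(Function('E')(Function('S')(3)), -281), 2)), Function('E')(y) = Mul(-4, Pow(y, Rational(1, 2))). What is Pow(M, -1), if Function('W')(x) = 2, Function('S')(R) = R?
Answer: Add(Rational(823, 129731324), Mul(Rational(-281, 1556775888), Pow(3, Rational(1, 2)))) ≈ 6.0312e-6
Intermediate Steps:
M = Add(-2, Mul(2, Pow(Add(-281, Mul(-4, Pow(3, Rational(1, 2)))), 2))) (M = Add(-2, Mul(2, Pow(Add(Mul(-4, Pow(3, Rational(1, 2))), -281), 2))) = Add(-2, Mul(2, Pow(Add(-281, Mul(-4, Pow(3, Rational(1, 2)))), 2))) ≈ 1.6580e+5)
Pow(M, -1) = Pow(Add(158016, Mul(4496, Pow(3, Rational(1, 2)))), -1)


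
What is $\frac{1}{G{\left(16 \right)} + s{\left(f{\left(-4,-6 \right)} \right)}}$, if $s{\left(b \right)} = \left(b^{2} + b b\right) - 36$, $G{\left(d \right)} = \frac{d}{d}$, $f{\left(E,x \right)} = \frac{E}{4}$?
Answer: $- \frac{1}{33} \approx -0.030303$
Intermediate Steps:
$f{\left(E,x \right)} = \frac{E}{4}$ ($f{\left(E,x \right)} = E \frac{1}{4} = \frac{E}{4}$)
$G{\left(d \right)} = 1$
$s{\left(b \right)} = -36 + 2 b^{2}$ ($s{\left(b \right)} = \left(b^{2} + b^{2}\right) - 36 = 2 b^{2} - 36 = -36 + 2 b^{2}$)
$\frac{1}{G{\left(16 \right)} + s{\left(f{\left(-4,-6 \right)} \right)}} = \frac{1}{1 - \left(36 - 2 \left(\frac{1}{4} \left(-4\right)\right)^{2}\right)} = \frac{1}{1 - \left(36 - 2 \left(-1\right)^{2}\right)} = \frac{1}{1 + \left(-36 + 2 \cdot 1\right)} = \frac{1}{1 + \left(-36 + 2\right)} = \frac{1}{1 - 34} = \frac{1}{-33} = - \frac{1}{33}$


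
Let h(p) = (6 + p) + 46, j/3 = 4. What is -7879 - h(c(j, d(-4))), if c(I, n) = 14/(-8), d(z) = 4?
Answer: -31717/4 ≈ -7929.3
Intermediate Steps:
j = 12 (j = 3*4 = 12)
c(I, n) = -7/4 (c(I, n) = 14*(-⅛) = -7/4)
h(p) = 52 + p
-7879 - h(c(j, d(-4))) = -7879 - (52 - 7/4) = -7879 - 1*201/4 = -7879 - 201/4 = -31717/4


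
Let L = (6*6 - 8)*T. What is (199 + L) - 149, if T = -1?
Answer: 22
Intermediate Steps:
L = -28 (L = (6*6 - 8)*(-1) = (36 - 8)*(-1) = 28*(-1) = -28)
(199 + L) - 149 = (199 - 28) - 149 = 171 - 149 = 22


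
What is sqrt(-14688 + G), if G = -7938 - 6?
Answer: 2*I*sqrt(5658) ≈ 150.44*I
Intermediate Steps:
G = -7944
sqrt(-14688 + G) = sqrt(-14688 - 7944) = sqrt(-22632) = 2*I*sqrt(5658)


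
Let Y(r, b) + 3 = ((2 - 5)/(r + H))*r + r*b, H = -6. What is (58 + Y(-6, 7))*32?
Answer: 368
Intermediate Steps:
Y(r, b) = -3 + b*r - 3*r/(-6 + r) (Y(r, b) = -3 + (((2 - 5)/(r - 6))*r + r*b) = -3 + ((-3/(-6 + r))*r + b*r) = -3 + (-3*r/(-6 + r) + b*r) = -3 + (b*r - 3*r/(-6 + r)) = -3 + b*r - 3*r/(-6 + r))
(58 + Y(-6, 7))*32 = (58 + (18 - 6*(-6) + 7*(-6)**2 - 6*7*(-6))/(-6 - 6))*32 = (58 + (18 + 36 + 7*36 + 252)/(-12))*32 = (58 - (18 + 36 + 252 + 252)/12)*32 = (58 - 1/12*558)*32 = (58 - 93/2)*32 = (23/2)*32 = 368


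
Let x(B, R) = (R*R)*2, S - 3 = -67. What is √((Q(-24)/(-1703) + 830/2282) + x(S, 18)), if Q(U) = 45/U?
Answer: √39168776657295922/7772492 ≈ 25.463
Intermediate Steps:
S = -64 (S = 3 - 67 = -64)
x(B, R) = 2*R² (x(B, R) = R²*2 = 2*R²)
√((Q(-24)/(-1703) + 830/2282) + x(S, 18)) = √(((45/(-24))/(-1703) + 830/2282) + 2*18²) = √(((45*(-1/24))*(-1/1703) + 830*(1/2282)) + 2*324) = √((-15/8*(-1/1703) + 415/1141) + 648) = √((15/13624 + 415/1141) + 648) = √(5671075/15544984 + 648) = √(10078820707/15544984) = √39168776657295922/7772492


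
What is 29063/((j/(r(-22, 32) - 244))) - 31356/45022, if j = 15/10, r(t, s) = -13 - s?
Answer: -378149144588/67533 ≈ -5.5995e+6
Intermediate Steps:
j = 3/2 (j = 15*(⅒) = 3/2 ≈ 1.5000)
29063/((j/(r(-22, 32) - 244))) - 31356/45022 = 29063/(((3/2)/((-13 - 1*32) - 244))) - 31356/45022 = 29063/(((3/2)/((-13 - 32) - 244))) - 31356*1/45022 = 29063/(((3/2)/(-45 - 244))) - 15678/22511 = 29063/(((3/2)/(-289))) - 15678/22511 = 29063/((-1/289*3/2)) - 15678/22511 = 29063/(-3/578) - 15678/22511 = 29063*(-578/3) - 15678/22511 = -16798414/3 - 15678/22511 = -378149144588/67533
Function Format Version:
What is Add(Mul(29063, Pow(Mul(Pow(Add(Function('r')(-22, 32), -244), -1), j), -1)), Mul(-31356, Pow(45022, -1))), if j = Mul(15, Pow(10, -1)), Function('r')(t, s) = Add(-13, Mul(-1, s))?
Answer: Rational(-378149144588, 67533) ≈ -5.5995e+6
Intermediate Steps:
j = Rational(3, 2) (j = Mul(15, Rational(1, 10)) = Rational(3, 2) ≈ 1.5000)
Add(Mul(29063, Pow(Mul(Pow(Add(Function('r')(-22, 32), -244), -1), j), -1)), Mul(-31356, Pow(45022, -1))) = Add(Mul(29063, Pow(Mul(Pow(Add(Add(-13, Mul(-1, 32)), -244), -1), Rational(3, 2)), -1)), Mul(-31356, Pow(45022, -1))) = Add(Mul(29063, Pow(Mul(Pow(Add(Add(-13, -32), -244), -1), Rational(3, 2)), -1)), Mul(-31356, Rational(1, 45022))) = Add(Mul(29063, Pow(Mul(Pow(Add(-45, -244), -1), Rational(3, 2)), -1)), Rational(-15678, 22511)) = Add(Mul(29063, Pow(Mul(Pow(-289, -1), Rational(3, 2)), -1)), Rational(-15678, 22511)) = Add(Mul(29063, Pow(Mul(Rational(-1, 289), Rational(3, 2)), -1)), Rational(-15678, 22511)) = Add(Mul(29063, Pow(Rational(-3, 578), -1)), Rational(-15678, 22511)) = Add(Mul(29063, Rational(-578, 3)), Rational(-15678, 22511)) = Add(Rational(-16798414, 3), Rational(-15678, 22511)) = Rational(-378149144588, 67533)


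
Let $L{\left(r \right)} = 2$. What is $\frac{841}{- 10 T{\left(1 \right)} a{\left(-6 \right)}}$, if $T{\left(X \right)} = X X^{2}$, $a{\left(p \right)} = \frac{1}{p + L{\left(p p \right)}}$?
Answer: $\frac{1682}{5} \approx 336.4$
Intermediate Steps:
$a{\left(p \right)} = \frac{1}{2 + p}$ ($a{\left(p \right)} = \frac{1}{p + 2} = \frac{1}{2 + p}$)
$T{\left(X \right)} = X^{3}$
$\frac{841}{- 10 T{\left(1 \right)} a{\left(-6 \right)}} = \frac{841}{- 10 \cdot 1^{3} \frac{1}{2 - 6}} = \frac{841}{\left(-10\right) 1 \frac{1}{-4}} = \frac{841}{\left(-10\right) \left(- \frac{1}{4}\right)} = \frac{841}{\frac{5}{2}} = 841 \cdot \frac{2}{5} = \frac{1682}{5}$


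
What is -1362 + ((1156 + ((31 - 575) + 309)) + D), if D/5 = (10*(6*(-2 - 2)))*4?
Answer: -5241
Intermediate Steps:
D = -4800 (D = 5*((10*(6*(-2 - 2)))*4) = 5*((10*(6*(-4)))*4) = 5*((10*(-24))*4) = 5*(-240*4) = 5*(-960) = -4800)
-1362 + ((1156 + ((31 - 575) + 309)) + D) = -1362 + ((1156 + ((31 - 575) + 309)) - 4800) = -1362 + ((1156 + (-544 + 309)) - 4800) = -1362 + ((1156 - 235) - 4800) = -1362 + (921 - 4800) = -1362 - 3879 = -5241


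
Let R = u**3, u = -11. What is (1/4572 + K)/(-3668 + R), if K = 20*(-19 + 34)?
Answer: -1371601/22855428 ≈ -0.060012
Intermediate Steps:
R = -1331 (R = (-11)**3 = -1331)
K = 300 (K = 20*15 = 300)
(1/4572 + K)/(-3668 + R) = (1/4572 + 300)/(-3668 - 1331) = (1/4572 + 300)/(-4999) = (1371601/4572)*(-1/4999) = -1371601/22855428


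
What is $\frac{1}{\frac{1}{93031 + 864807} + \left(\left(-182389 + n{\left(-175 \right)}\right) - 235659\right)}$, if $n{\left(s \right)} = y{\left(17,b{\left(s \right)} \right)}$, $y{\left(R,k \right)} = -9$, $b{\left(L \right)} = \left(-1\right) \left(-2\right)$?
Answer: $- \frac{957838}{400430880765} \approx -2.392 \cdot 10^{-6}$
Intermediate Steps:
$b{\left(L \right)} = 2$
$n{\left(s \right)} = -9$
$\frac{1}{\frac{1}{93031 + 864807} + \left(\left(-182389 + n{\left(-175 \right)}\right) - 235659\right)} = \frac{1}{\frac{1}{93031 + 864807} - 418057} = \frac{1}{\frac{1}{957838} - 418057} = \frac{1}{- \frac{400430880765}{957838}} = - \frac{957838}{400430880765}$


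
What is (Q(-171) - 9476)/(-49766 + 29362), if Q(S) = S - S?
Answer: 2369/5101 ≈ 0.46442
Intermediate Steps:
Q(S) = 0
(Q(-171) - 9476)/(-49766 + 29362) = (0 - 9476)/(-49766 + 29362) = -9476/(-20404) = -9476*(-1/20404) = 2369/5101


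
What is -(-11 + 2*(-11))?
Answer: 33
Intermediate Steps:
-(-11 + 2*(-11)) = -(-11 - 22) = -1*(-33) = 33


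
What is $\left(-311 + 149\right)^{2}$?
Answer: $26244$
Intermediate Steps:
$\left(-311 + 149\right)^{2} = \left(-162\right)^{2} = 26244$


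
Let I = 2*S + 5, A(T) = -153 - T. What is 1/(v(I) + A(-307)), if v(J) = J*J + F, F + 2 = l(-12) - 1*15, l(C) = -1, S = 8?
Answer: 1/577 ≈ 0.0017331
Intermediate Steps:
F = -18 (F = -2 + (-1 - 1*15) = -2 + (-1 - 15) = -2 - 16 = -18)
I = 21 (I = 2*8 + 5 = 16 + 5 = 21)
v(J) = -18 + J**2 (v(J) = J*J - 18 = J**2 - 18 = -18 + J**2)
1/(v(I) + A(-307)) = 1/((-18 + 21**2) + (-153 - 1*(-307))) = 1/((-18 + 441) + (-153 + 307)) = 1/(423 + 154) = 1/577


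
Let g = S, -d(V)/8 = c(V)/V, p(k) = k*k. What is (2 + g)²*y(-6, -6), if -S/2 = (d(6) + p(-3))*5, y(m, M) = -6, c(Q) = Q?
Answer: -384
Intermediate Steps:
p(k) = k²
d(V) = -8 (d(V) = -8*V/V = -8*1 = -8)
S = -10 (S = -2*(-8 + (-3)²)*5 = -2*(-8 + 9)*5 = -2*5 = -10)
g = -10
(2 + g)²*y(-6, -6) = (2 - 10)²*(-6) = (-8)²*(-6) = 64*(-6) = -384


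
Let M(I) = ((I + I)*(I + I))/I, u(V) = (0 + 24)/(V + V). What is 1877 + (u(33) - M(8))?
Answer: 20299/11 ≈ 1845.4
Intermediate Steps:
u(V) = 12/V (u(V) = 24/((2*V)) = 24*(1/(2*V)) = 12/V)
M(I) = 4*I (M(I) = ((2*I)*(2*I))/I = (4*I**2)/I = 4*I)
1877 + (u(33) - M(8)) = 1877 + (12/33 - 4*8) = 1877 + (12*(1/33) - 1*32) = 1877 + (4/11 - 32) = 1877 - 348/11 = 20299/11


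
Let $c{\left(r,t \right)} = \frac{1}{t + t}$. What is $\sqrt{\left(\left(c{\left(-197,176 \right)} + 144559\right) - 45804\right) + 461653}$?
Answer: $\frac{\sqrt{4339799574}}{88} \approx 748.6$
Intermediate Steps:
$c{\left(r,t \right)} = \frac{1}{2 t}$
$\sqrt{\left(\left(c{\left(-197,176 \right)} + 144559\right) - 45804\right) + 461653} = \sqrt{\left(\left(\frac{1}{2 \cdot 176} + 144559\right) - 45804\right) + 461653} = \sqrt{\left(\left(\frac{1}{2} \cdot \frac{1}{176} + 144559\right) - 45804\right) + 461653} = \sqrt{\left(\left(\frac{1}{352} + 144559\right) - 45804\right) + 461653} = \sqrt{\left(\frac{50884769}{352} - 45804\right) + 461653} = \sqrt{\frac{34761761}{352} + 461653} = \sqrt{\frac{197263617}{352}} = \frac{\sqrt{4339799574}}{88}$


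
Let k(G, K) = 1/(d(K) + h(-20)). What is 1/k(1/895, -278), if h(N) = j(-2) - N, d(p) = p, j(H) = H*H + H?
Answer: -256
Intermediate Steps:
j(H) = H + H**2 (j(H) = H**2 + H = H + H**2)
h(N) = 2 - N (h(N) = -2*(1 - 2) - N = -2*(-1) - N = 2 - N)
k(G, K) = 1/(22 + K) (k(G, K) = 1/(K + (2 - 1*(-20))) = 1/(K + (2 + 20)) = 1/(K + 22) = 1/(22 + K))
1/k(1/895, -278) = 1/(1/(22 - 278)) = 1/(1/(-256)) = 1/(-1/256) = -256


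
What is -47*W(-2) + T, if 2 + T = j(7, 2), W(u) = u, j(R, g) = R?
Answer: 99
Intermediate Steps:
T = 5 (T = -2 + 7 = 5)
-47*W(-2) + T = -47*(-2) + 5 = 94 + 5 = 99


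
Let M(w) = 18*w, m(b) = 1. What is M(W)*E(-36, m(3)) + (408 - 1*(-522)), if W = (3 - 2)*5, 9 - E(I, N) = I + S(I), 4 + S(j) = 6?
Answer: 4800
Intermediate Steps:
S(j) = 2 (S(j) = -4 + 6 = 2)
E(I, N) = 7 - I (E(I, N) = 9 - (I + 2) = 9 - (2 + I) = 9 + (-2 - I) = 7 - I)
W = 5 (W = 1*5 = 5)
M(W)*E(-36, m(3)) + (408 - 1*(-522)) = (18*5)*(7 - 1*(-36)) + (408 - 1*(-522)) = 90*(7 + 36) + (408 + 522) = 90*43 + 930 = 3870 + 930 = 4800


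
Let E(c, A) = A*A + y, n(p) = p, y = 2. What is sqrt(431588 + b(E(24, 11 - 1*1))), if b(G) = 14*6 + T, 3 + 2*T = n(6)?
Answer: sqrt(1726694)/2 ≈ 657.02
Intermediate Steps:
T = 3/2 (T = -3/2 + (1/2)*6 = -3/2 + 3 = 3/2 ≈ 1.5000)
E(c, A) = 2 + A**2 (E(c, A) = A*A + 2 = A**2 + 2 = 2 + A**2)
b(G) = 171/2 (b(G) = 14*6 + 3/2 = 84 + 3/2 = 171/2)
sqrt(431588 + b(E(24, 11 - 1*1))) = sqrt(431588 + 171/2) = sqrt(863347/2) = sqrt(1726694)/2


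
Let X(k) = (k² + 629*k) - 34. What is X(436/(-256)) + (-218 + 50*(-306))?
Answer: -68077015/4096 ≈ -16620.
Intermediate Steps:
X(k) = -34 + k² + 629*k
X(436/(-256)) + (-218 + 50*(-306)) = (-34 + (436/(-256))² + 629*(436/(-256))) + (-218 + 50*(-306)) = (-34 + (436*(-1/256))² + 629*(436*(-1/256))) + (-218 - 15300) = (-34 + (-109/64)² + 629*(-109/64)) - 15518 = (-34 + 11881/4096 - 68561/64) - 15518 = -4515287/4096 - 15518 = -68077015/4096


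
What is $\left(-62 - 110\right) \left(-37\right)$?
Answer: $6364$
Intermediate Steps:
$\left(-62 - 110\right) \left(-37\right) = \left(-172\right) \left(-37\right) = 6364$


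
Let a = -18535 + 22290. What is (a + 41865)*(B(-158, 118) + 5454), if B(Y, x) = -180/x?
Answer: 14675771520/59 ≈ 2.4874e+8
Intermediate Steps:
a = 3755
(a + 41865)*(B(-158, 118) + 5454) = (3755 + 41865)*(-180/118 + 5454) = 45620*(-180*1/118 + 5454) = 45620*(-90/59 + 5454) = 45620*(321696/59) = 14675771520/59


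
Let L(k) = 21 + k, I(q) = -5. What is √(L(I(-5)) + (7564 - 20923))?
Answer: I*√13343 ≈ 115.51*I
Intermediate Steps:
√(L(I(-5)) + (7564 - 20923)) = √((21 - 5) + (7564 - 20923)) = √(16 - 13359) = √(-13343) = I*√13343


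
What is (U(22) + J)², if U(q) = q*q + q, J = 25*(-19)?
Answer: 961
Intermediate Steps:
J = -475
U(q) = q + q² (U(q) = q² + q = q + q²)
(U(22) + J)² = (22*(1 + 22) - 475)² = (22*23 - 475)² = (506 - 475)² = 31² = 961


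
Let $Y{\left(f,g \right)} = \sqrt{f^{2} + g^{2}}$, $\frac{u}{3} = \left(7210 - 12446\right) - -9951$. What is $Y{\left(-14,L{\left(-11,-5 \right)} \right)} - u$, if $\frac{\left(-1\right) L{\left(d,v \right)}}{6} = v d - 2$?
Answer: $-14145 + 2 \sqrt{25330} \approx -13827.0$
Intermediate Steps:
$L{\left(d,v \right)} = 12 - 6 d v$ ($L{\left(d,v \right)} = - 6 \left(v d - 2\right) = - 6 \left(d v - 2\right) = - 6 \left(-2 + d v\right) = 12 - 6 d v$)
$u = 14145$ ($u = 3 \left(\left(7210 - 12446\right) - -9951\right) = 3 \left(-5236 + 9951\right) = 3 \cdot 4715 = 14145$)
$Y{\left(-14,L{\left(-11,-5 \right)} \right)} - u = \sqrt{\left(-14\right)^{2} + \left(12 - \left(-66\right) \left(-5\right)\right)^{2}} - 14145 = \sqrt{196 + \left(12 - 330\right)^{2}} - 14145 = \sqrt{196 + \left(-318\right)^{2}} - 14145 = \sqrt{196 + 101124} - 14145 = \sqrt{101320} - 14145 = 2 \sqrt{25330} - 14145 = -14145 + 2 \sqrt{25330}$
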